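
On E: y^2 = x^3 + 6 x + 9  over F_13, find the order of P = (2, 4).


Compute successive multiples of P until we hit O:
  1P = (2, 4)
  2P = (10, 4)
  3P = (1, 9)
  4P = (9, 5)
  5P = (6, 1)
  6P = (8, 7)
  7P = (0, 10)
  8P = (7, 11)
  ... (continuing to 17P)
  17P = O

ord(P) = 17


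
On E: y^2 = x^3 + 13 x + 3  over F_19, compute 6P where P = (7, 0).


k = 6 = 110_2 (binary, LSB first: 011)
Double-and-add from P = (7, 0):
  bit 0 = 0: acc unchanged = O
  bit 1 = 1: acc = O + O = O
  bit 2 = 1: acc = O + O = O

6P = O


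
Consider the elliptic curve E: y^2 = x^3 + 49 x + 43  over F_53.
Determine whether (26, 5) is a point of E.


Check whether y^2 = x^3 + 49 x + 43 (mod 53) for (x, y) = (26, 5).
LHS: y^2 = 5^2 mod 53 = 25
RHS: x^3 + 49 x + 43 = 26^3 + 49*26 + 43 mod 53 = 25
LHS = RHS

Yes, on the curve


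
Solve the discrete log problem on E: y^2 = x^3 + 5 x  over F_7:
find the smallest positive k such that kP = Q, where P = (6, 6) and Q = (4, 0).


Enumerate multiples of P until we hit Q = (4, 0):
  1P = (6, 6)
  2P = (4, 0)
Match found at i = 2.

k = 2


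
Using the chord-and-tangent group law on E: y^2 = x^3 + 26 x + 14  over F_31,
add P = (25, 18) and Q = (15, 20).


P != Q, so use the chord formula.
s = (y2 - y1) / (x2 - x1) = (2) / (21) mod 31 = 6
x3 = s^2 - x1 - x2 mod 31 = 6^2 - 25 - 15 = 27
y3 = s (x1 - x3) - y1 mod 31 = 6 * (25 - 27) - 18 = 1

P + Q = (27, 1)


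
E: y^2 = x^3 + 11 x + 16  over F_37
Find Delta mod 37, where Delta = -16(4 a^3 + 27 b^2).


4 a^3 + 27 b^2 = 4*11^3 + 27*16^2 = 5324 + 6912 = 12236
Delta = -16 * (12236) = -195776
Delta mod 37 = 28

Delta = 28 (mod 37)


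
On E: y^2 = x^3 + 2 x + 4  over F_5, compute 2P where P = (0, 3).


Doubling: s = (3 x1^2 + a) / (2 y1)
s = (3*0^2 + 2) / (2*3) mod 5 = 2
x3 = s^2 - 2 x1 mod 5 = 2^2 - 2*0 = 4
y3 = s (x1 - x3) - y1 mod 5 = 2 * (0 - 4) - 3 = 4

2P = (4, 4)


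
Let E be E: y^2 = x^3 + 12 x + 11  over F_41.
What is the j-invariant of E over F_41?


Delta = -16(4 a^3 + 27 b^2) mod 41 = 29
-1728 * (4 a)^3 = -1728 * (4*12)^3 mod 41 = 33
j = 33 * 29^(-1) mod 41 = 28

j = 28 (mod 41)


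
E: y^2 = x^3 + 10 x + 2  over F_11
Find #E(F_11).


For each x in F_11, count y with y^2 = x^3 + 10 x + 2 mod 11:
  x = 3: RHS = 4, y in [2, 9]  -> 2 point(s)
  x = 5: RHS = 1, y in [1, 10]  -> 2 point(s)
  x = 6: RHS = 3, y in [5, 6]  -> 2 point(s)
  x = 8: RHS = 0, y in [0]  -> 1 point(s)
Affine points: 7. Add the point at infinity: total = 8.

#E(F_11) = 8


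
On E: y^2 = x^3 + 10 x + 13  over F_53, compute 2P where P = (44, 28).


Doubling: s = (3 x1^2 + a) / (2 y1)
s = (3*44^2 + 10) / (2*28) mod 53 = 49
x3 = s^2 - 2 x1 mod 53 = 49^2 - 2*44 = 34
y3 = s (x1 - x3) - y1 mod 53 = 49 * (44 - 34) - 28 = 38

2P = (34, 38)


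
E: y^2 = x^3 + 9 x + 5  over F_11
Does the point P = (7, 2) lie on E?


Check whether y^2 = x^3 + 9 x + 5 (mod 11) for (x, y) = (7, 2).
LHS: y^2 = 2^2 mod 11 = 4
RHS: x^3 + 9 x + 5 = 7^3 + 9*7 + 5 mod 11 = 4
LHS = RHS

Yes, on the curve


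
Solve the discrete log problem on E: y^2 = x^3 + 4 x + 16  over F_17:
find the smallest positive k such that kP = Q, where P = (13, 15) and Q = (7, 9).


Enumerate multiples of P until we hit Q = (7, 9):
  1P = (13, 15)
  2P = (7, 9)
Match found at i = 2.

k = 2


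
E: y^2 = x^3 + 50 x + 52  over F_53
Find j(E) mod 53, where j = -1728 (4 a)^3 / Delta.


Delta = -16(4 a^3 + 27 b^2) mod 53 = 24
-1728 * (4 a)^3 = -1728 * (4*50)^3 mod 53 = 17
j = 17 * 24^(-1) mod 53 = 25

j = 25 (mod 53)


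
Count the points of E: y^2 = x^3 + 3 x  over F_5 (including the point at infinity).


For each x in F_5, count y with y^2 = x^3 + 3 x + 0 mod 5:
  x = 0: RHS = 0, y in [0]  -> 1 point(s)
  x = 1: RHS = 4, y in [2, 3]  -> 2 point(s)
  x = 2: RHS = 4, y in [2, 3]  -> 2 point(s)
  x = 3: RHS = 1, y in [1, 4]  -> 2 point(s)
  x = 4: RHS = 1, y in [1, 4]  -> 2 point(s)
Affine points: 9. Add the point at infinity: total = 10.

#E(F_5) = 10


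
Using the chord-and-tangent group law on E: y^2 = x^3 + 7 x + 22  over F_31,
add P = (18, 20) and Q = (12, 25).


P != Q, so use the chord formula.
s = (y2 - y1) / (x2 - x1) = (5) / (25) mod 31 = 25
x3 = s^2 - x1 - x2 mod 31 = 25^2 - 18 - 12 = 6
y3 = s (x1 - x3) - y1 mod 31 = 25 * (18 - 6) - 20 = 1

P + Q = (6, 1)


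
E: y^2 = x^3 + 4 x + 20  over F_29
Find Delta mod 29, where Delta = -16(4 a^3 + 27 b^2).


4 a^3 + 27 b^2 = 4*4^3 + 27*20^2 = 256 + 10800 = 11056
Delta = -16 * (11056) = -176896
Delta mod 29 = 4

Delta = 4 (mod 29)


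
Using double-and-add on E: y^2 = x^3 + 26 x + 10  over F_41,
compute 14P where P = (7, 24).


k = 14 = 1110_2 (binary, LSB first: 0111)
Double-and-add from P = (7, 24):
  bit 0 = 0: acc unchanged = O
  bit 1 = 1: acc = O + (32, 20) = (32, 20)
  bit 2 = 1: acc = (32, 20) + (14, 17) = (3, 19)
  bit 3 = 1: acc = (3, 19) + (8, 19) = (30, 22)

14P = (30, 22)


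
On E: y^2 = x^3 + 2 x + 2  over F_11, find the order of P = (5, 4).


Compute successive multiples of P until we hit O:
  1P = (5, 4)
  2P = (1, 7)
  3P = (9, 10)
  4P = (2, 6)
  5P = (2, 5)
  6P = (9, 1)
  7P = (1, 4)
  8P = (5, 7)
  ... (continuing to 9P)
  9P = O

ord(P) = 9


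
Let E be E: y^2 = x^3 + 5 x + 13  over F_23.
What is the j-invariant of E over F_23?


Delta = -16(4 a^3 + 27 b^2) mod 23 = 21
-1728 * (4 a)^3 = -1728 * (4*5)^3 mod 23 = 12
j = 12 * 21^(-1) mod 23 = 17

j = 17 (mod 23)


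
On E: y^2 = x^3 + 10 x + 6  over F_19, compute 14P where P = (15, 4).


k = 14 = 1110_2 (binary, LSB first: 0111)
Double-and-add from P = (15, 4):
  bit 0 = 0: acc unchanged = O
  bit 1 = 1: acc = O + (0, 5) = (0, 5)
  bit 2 = 1: acc = (0, 5) + (1, 13) = (6, 4)
  bit 3 = 1: acc = (6, 4) + (3, 5) = (8, 3)

14P = (8, 3)


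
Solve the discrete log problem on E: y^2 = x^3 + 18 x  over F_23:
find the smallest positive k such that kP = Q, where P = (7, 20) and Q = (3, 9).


Enumerate multiples of P until we hit Q = (3, 9):
  1P = (7, 20)
  2P = (12, 14)
  3P = (22, 21)
  4P = (3, 14)
  5P = (21, 5)
  6P = (8, 9)
  7P = (14, 11)
  8P = (6, 5)
  9P = (5, 10)
  10P = (13, 19)
  11P = (19, 5)
  12P = (0, 0)
  13P = (19, 18)
  14P = (13, 4)
  15P = (5, 13)
  16P = (6, 18)
  17P = (14, 12)
  18P = (8, 14)
  19P = (21, 18)
  20P = (3, 9)
Match found at i = 20.

k = 20


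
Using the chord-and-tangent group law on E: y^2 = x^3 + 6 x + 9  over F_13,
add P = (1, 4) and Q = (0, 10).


P != Q, so use the chord formula.
s = (y2 - y1) / (x2 - x1) = (6) / (12) mod 13 = 7
x3 = s^2 - x1 - x2 mod 13 = 7^2 - 1 - 0 = 9
y3 = s (x1 - x3) - y1 mod 13 = 7 * (1 - 9) - 4 = 5

P + Q = (9, 5)


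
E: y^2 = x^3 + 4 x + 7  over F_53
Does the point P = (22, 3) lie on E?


Check whether y^2 = x^3 + 4 x + 7 (mod 53) for (x, y) = (22, 3).
LHS: y^2 = 3^2 mod 53 = 9
RHS: x^3 + 4 x + 7 = 22^3 + 4*22 + 7 mod 53 = 37
LHS != RHS

No, not on the curve


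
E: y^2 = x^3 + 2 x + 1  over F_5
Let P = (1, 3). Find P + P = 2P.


Doubling: s = (3 x1^2 + a) / (2 y1)
s = (3*1^2 + 2) / (2*3) mod 5 = 0
x3 = s^2 - 2 x1 mod 5 = 0^2 - 2*1 = 3
y3 = s (x1 - x3) - y1 mod 5 = 0 * (1 - 3) - 3 = 2

2P = (3, 2)


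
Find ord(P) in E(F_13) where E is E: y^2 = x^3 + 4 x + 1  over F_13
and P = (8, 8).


Compute successive multiples of P until we hit O:
  1P = (8, 8)
  2P = (0, 12)
  3P = (2, 2)
  4P = (4, 9)
  5P = (10, 12)
  6P = (12, 10)
  7P = (3, 1)
  8P = (5, 4)
  ... (continuing to 19P)
  19P = O

ord(P) = 19


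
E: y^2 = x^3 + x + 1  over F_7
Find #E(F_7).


For each x in F_7, count y with y^2 = x^3 + 1 x + 1 mod 7:
  x = 0: RHS = 1, y in [1, 6]  -> 2 point(s)
  x = 2: RHS = 4, y in [2, 5]  -> 2 point(s)
Affine points: 4. Add the point at infinity: total = 5.

#E(F_7) = 5


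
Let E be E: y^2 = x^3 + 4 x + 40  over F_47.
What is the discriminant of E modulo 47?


4 a^3 + 27 b^2 = 4*4^3 + 27*40^2 = 256 + 43200 = 43456
Delta = -16 * (43456) = -695296
Delta mod 47 = 22

Delta = 22 (mod 47)


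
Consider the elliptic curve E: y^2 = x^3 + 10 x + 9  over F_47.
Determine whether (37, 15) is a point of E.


Check whether y^2 = x^3 + 10 x + 9 (mod 47) for (x, y) = (37, 15).
LHS: y^2 = 15^2 mod 47 = 37
RHS: x^3 + 10 x + 9 = 37^3 + 10*37 + 9 mod 47 = 37
LHS = RHS

Yes, on the curve


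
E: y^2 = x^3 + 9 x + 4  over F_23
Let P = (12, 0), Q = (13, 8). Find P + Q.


P != Q, so use the chord formula.
s = (y2 - y1) / (x2 - x1) = (8) / (1) mod 23 = 8
x3 = s^2 - x1 - x2 mod 23 = 8^2 - 12 - 13 = 16
y3 = s (x1 - x3) - y1 mod 23 = 8 * (12 - 16) - 0 = 14

P + Q = (16, 14)


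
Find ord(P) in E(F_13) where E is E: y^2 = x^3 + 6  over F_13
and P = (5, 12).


Compute successive multiples of P until we hit O:
  1P = (5, 12)
  2P = (2, 12)
  3P = (6, 1)
  4P = (6, 12)
  5P = (2, 1)
  6P = (5, 1)
  7P = O

ord(P) = 7


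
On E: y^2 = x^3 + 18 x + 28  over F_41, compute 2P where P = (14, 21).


Doubling: s = (3 x1^2 + a) / (2 y1)
s = (3*14^2 + 18) / (2*21) mod 41 = 32
x3 = s^2 - 2 x1 mod 41 = 32^2 - 2*14 = 12
y3 = s (x1 - x3) - y1 mod 41 = 32 * (14 - 12) - 21 = 2

2P = (12, 2)


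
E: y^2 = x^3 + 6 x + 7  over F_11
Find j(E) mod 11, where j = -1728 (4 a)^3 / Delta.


Delta = -16(4 a^3 + 27 b^2) mod 11 = 10
-1728 * (4 a)^3 = -1728 * (4*6)^3 mod 11 = 3
j = 3 * 10^(-1) mod 11 = 8

j = 8 (mod 11)


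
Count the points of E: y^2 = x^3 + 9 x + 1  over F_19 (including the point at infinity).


For each x in F_19, count y with y^2 = x^3 + 9 x + 1 mod 19:
  x = 0: RHS = 1, y in [1, 18]  -> 2 point(s)
  x = 1: RHS = 11, y in [7, 12]  -> 2 point(s)
  x = 3: RHS = 17, y in [6, 13]  -> 2 point(s)
  x = 4: RHS = 6, y in [5, 14]  -> 2 point(s)
  x = 5: RHS = 0, y in [0]  -> 1 point(s)
  x = 6: RHS = 5, y in [9, 10]  -> 2 point(s)
  x = 11: RHS = 6, y in [5, 14]  -> 2 point(s)
  x = 13: RHS = 16, y in [4, 15]  -> 2 point(s)
  x = 16: RHS = 4, y in [2, 17]  -> 2 point(s)
Affine points: 17. Add the point at infinity: total = 18.

#E(F_19) = 18


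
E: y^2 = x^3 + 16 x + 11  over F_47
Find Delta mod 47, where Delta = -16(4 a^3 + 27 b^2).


4 a^3 + 27 b^2 = 4*16^3 + 27*11^2 = 16384 + 3267 = 19651
Delta = -16 * (19651) = -314416
Delta mod 47 = 14

Delta = 14 (mod 47)


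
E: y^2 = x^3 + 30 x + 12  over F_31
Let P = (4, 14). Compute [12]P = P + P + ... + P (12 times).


k = 12 = 1100_2 (binary, LSB first: 0011)
Double-and-add from P = (4, 14):
  bit 0 = 0: acc unchanged = O
  bit 1 = 0: acc unchanged = O
  bit 2 = 1: acc = O + (25, 22) = (25, 22)
  bit 3 = 1: acc = (25, 22) + (26, 27) = (5, 16)

12P = (5, 16)


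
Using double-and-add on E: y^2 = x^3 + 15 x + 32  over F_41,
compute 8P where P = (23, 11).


k = 8 = 1000_2 (binary, LSB first: 0001)
Double-and-add from P = (23, 11):
  bit 0 = 0: acc unchanged = O
  bit 1 = 0: acc unchanged = O
  bit 2 = 0: acc unchanged = O
  bit 3 = 1: acc = O + (36, 18) = (36, 18)

8P = (36, 18)


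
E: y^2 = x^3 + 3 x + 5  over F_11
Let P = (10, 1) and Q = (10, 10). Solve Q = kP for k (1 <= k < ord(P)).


Enumerate multiples of P until we hit Q = (10, 10):
  1P = (10, 1)
  2P = (0, 7)
  3P = (4, 2)
  4P = (1, 3)
  5P = (1, 8)
  6P = (4, 9)
  7P = (0, 4)
  8P = (10, 10)
Match found at i = 8.

k = 8


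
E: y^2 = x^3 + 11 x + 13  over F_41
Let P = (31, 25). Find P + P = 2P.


Doubling: s = (3 x1^2 + a) / (2 y1)
s = (3*31^2 + 11) / (2*25) mod 41 = 30
x3 = s^2 - 2 x1 mod 41 = 30^2 - 2*31 = 18
y3 = s (x1 - x3) - y1 mod 41 = 30 * (31 - 18) - 25 = 37

2P = (18, 37)


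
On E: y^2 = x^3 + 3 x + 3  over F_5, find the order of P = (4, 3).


Compute successive multiples of P until we hit O:
  1P = (4, 3)
  2P = (3, 3)
  3P = (3, 2)
  4P = (4, 2)
  5P = O

ord(P) = 5


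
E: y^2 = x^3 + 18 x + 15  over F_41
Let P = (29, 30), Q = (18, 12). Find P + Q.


P != Q, so use the chord formula.
s = (y2 - y1) / (x2 - x1) = (23) / (30) mod 41 = 24
x3 = s^2 - x1 - x2 mod 41 = 24^2 - 29 - 18 = 37
y3 = s (x1 - x3) - y1 mod 41 = 24 * (29 - 37) - 30 = 24

P + Q = (37, 24)


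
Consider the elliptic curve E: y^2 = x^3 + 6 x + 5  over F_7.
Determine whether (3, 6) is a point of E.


Check whether y^2 = x^3 + 6 x + 5 (mod 7) for (x, y) = (3, 6).
LHS: y^2 = 6^2 mod 7 = 1
RHS: x^3 + 6 x + 5 = 3^3 + 6*3 + 5 mod 7 = 1
LHS = RHS

Yes, on the curve


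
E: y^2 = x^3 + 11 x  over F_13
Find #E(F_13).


For each x in F_13, count y with y^2 = x^3 + 11 x + 0 mod 13:
  x = 0: RHS = 0, y in [0]  -> 1 point(s)
  x = 1: RHS = 12, y in [5, 8]  -> 2 point(s)
  x = 2: RHS = 4, y in [2, 11]  -> 2 point(s)
  x = 4: RHS = 4, y in [2, 11]  -> 2 point(s)
  x = 6: RHS = 9, y in [3, 10]  -> 2 point(s)
  x = 7: RHS = 4, y in [2, 11]  -> 2 point(s)
  x = 9: RHS = 9, y in [3, 10]  -> 2 point(s)
  x = 11: RHS = 9, y in [3, 10]  -> 2 point(s)
  x = 12: RHS = 1, y in [1, 12]  -> 2 point(s)
Affine points: 17. Add the point at infinity: total = 18.

#E(F_13) = 18


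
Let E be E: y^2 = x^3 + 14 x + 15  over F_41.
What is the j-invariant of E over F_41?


Delta = -16(4 a^3 + 27 b^2) mod 41 = 39
-1728 * (4 a)^3 = -1728 * (4*14)^3 mod 41 = 4
j = 4 * 39^(-1) mod 41 = 39

j = 39 (mod 41)


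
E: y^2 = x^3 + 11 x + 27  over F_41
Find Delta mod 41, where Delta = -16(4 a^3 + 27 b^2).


4 a^3 + 27 b^2 = 4*11^3 + 27*27^2 = 5324 + 19683 = 25007
Delta = -16 * (25007) = -400112
Delta mod 41 = 7

Delta = 7 (mod 41)


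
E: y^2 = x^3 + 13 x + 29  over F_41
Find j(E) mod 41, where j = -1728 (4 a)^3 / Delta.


Delta = -16(4 a^3 + 27 b^2) mod 41 = 11
-1728 * (4 a)^3 = -1728 * (4*13)^3 mod 41 = 9
j = 9 * 11^(-1) mod 41 = 12

j = 12 (mod 41)


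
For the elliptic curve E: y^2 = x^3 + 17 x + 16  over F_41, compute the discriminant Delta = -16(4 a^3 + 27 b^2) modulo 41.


4 a^3 + 27 b^2 = 4*17^3 + 27*16^2 = 19652 + 6912 = 26564
Delta = -16 * (26564) = -425024
Delta mod 41 = 23

Delta = 23 (mod 41)


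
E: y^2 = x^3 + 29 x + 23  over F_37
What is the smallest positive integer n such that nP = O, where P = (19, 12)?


Compute successive multiples of P until we hit O:
  1P = (19, 12)
  2P = (8, 29)
  3P = (13, 9)
  4P = (33, 18)
  5P = (32, 30)
  6P = (12, 29)
  7P = (27, 18)
  8P = (17, 8)
  ... (continuing to 31P)
  31P = O

ord(P) = 31


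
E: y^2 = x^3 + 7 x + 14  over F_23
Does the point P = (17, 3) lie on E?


Check whether y^2 = x^3 + 7 x + 14 (mod 23) for (x, y) = (17, 3).
LHS: y^2 = 3^2 mod 23 = 9
RHS: x^3 + 7 x + 14 = 17^3 + 7*17 + 14 mod 23 = 9
LHS = RHS

Yes, on the curve


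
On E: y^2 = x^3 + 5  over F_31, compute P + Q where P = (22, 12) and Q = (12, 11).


P != Q, so use the chord formula.
s = (y2 - y1) / (x2 - x1) = (30) / (21) mod 31 = 28
x3 = s^2 - x1 - x2 mod 31 = 28^2 - 22 - 12 = 6
y3 = s (x1 - x3) - y1 mod 31 = 28 * (22 - 6) - 12 = 2

P + Q = (6, 2)


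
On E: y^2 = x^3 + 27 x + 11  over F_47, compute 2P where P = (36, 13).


Doubling: s = (3 x1^2 + a) / (2 y1)
s = (3*36^2 + 27) / (2*13) mod 47 = 15
x3 = s^2 - 2 x1 mod 47 = 15^2 - 2*36 = 12
y3 = s (x1 - x3) - y1 mod 47 = 15 * (36 - 12) - 13 = 18

2P = (12, 18)


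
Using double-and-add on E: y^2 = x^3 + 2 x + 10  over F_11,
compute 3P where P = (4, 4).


k = 3 = 11_2 (binary, LSB first: 11)
Double-and-add from P = (4, 4):
  bit 0 = 1: acc = O + (4, 4) = (4, 4)
  bit 1 = 1: acc = (4, 4) + (7, 2) = (9, 3)

3P = (9, 3)


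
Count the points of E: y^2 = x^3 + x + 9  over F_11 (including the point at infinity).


For each x in F_11, count y with y^2 = x^3 + 1 x + 9 mod 11:
  x = 0: RHS = 9, y in [3, 8]  -> 2 point(s)
  x = 1: RHS = 0, y in [0]  -> 1 point(s)
  x = 4: RHS = 0, y in [0]  -> 1 point(s)
  x = 6: RHS = 0, y in [0]  -> 1 point(s)
  x = 8: RHS = 1, y in [1, 10]  -> 2 point(s)
Affine points: 7. Add the point at infinity: total = 8.

#E(F_11) = 8


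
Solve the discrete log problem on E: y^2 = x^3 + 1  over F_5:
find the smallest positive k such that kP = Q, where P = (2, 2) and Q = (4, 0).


Enumerate multiples of P until we hit Q = (4, 0):
  1P = (2, 2)
  2P = (0, 4)
  3P = (4, 0)
Match found at i = 3.

k = 3


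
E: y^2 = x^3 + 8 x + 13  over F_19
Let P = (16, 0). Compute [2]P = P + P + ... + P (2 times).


k = 2 = 10_2 (binary, LSB first: 01)
Double-and-add from P = (16, 0):
  bit 0 = 0: acc unchanged = O
  bit 1 = 1: acc = O + O = O

2P = O


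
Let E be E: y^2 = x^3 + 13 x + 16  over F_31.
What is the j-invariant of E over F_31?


Delta = -16(4 a^3 + 27 b^2) mod 31 = 24
-1728 * (4 a)^3 = -1728 * (4*13)^3 mod 31 = 29
j = 29 * 24^(-1) mod 31 = 18

j = 18 (mod 31)


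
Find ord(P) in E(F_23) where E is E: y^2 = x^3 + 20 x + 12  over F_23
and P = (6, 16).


Compute successive multiples of P until we hit O:
  1P = (6, 16)
  2P = (4, 15)
  3P = (19, 12)
  4P = (0, 14)
  5P = (12, 5)
  6P = (9, 1)
  7P = (10, 4)
  8P = (16, 14)
  ... (continuing to 22P)
  22P = O

ord(P) = 22


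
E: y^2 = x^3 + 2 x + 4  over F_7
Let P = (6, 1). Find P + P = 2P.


Doubling: s = (3 x1^2 + a) / (2 y1)
s = (3*6^2 + 2) / (2*1) mod 7 = 6
x3 = s^2 - 2 x1 mod 7 = 6^2 - 2*6 = 3
y3 = s (x1 - x3) - y1 mod 7 = 6 * (6 - 3) - 1 = 3

2P = (3, 3)


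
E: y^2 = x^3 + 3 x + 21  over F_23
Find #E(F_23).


For each x in F_23, count y with y^2 = x^3 + 3 x + 21 mod 23:
  x = 1: RHS = 2, y in [5, 18]  -> 2 point(s)
  x = 2: RHS = 12, y in [9, 14]  -> 2 point(s)
  x = 5: RHS = 0, y in [0]  -> 1 point(s)
  x = 6: RHS = 2, y in [5, 18]  -> 2 point(s)
  x = 9: RHS = 18, y in [8, 15]  -> 2 point(s)
  x = 10: RHS = 16, y in [4, 19]  -> 2 point(s)
  x = 13: RHS = 3, y in [7, 16]  -> 2 point(s)
  x = 14: RHS = 1, y in [1, 22]  -> 2 point(s)
  x = 16: RHS = 2, y in [5, 18]  -> 2 point(s)
  x = 20: RHS = 8, y in [10, 13]  -> 2 point(s)
Affine points: 19. Add the point at infinity: total = 20.

#E(F_23) = 20


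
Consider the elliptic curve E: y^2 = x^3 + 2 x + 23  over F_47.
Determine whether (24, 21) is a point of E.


Check whether y^2 = x^3 + 2 x + 23 (mod 47) for (x, y) = (24, 21).
LHS: y^2 = 21^2 mod 47 = 18
RHS: x^3 + 2 x + 23 = 24^3 + 2*24 + 23 mod 47 = 30
LHS != RHS

No, not on the curve


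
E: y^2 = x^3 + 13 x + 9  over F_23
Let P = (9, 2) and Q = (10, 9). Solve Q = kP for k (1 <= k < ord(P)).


Enumerate multiples of P until we hit Q = (10, 9):
  1P = (9, 2)
  2P = (7, 11)
  3P = (10, 14)
  4P = (10, 9)
Match found at i = 4.

k = 4


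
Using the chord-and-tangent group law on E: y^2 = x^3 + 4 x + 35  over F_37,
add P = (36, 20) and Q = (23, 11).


P != Q, so use the chord formula.
s = (y2 - y1) / (x2 - x1) = (28) / (24) mod 37 = 32
x3 = s^2 - x1 - x2 mod 37 = 32^2 - 36 - 23 = 3
y3 = s (x1 - x3) - y1 mod 37 = 32 * (36 - 3) - 20 = 0

P + Q = (3, 0)


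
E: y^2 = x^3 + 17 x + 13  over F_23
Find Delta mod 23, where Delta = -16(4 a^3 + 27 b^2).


4 a^3 + 27 b^2 = 4*17^3 + 27*13^2 = 19652 + 4563 = 24215
Delta = -16 * (24215) = -387440
Delta mod 23 = 18

Delta = 18 (mod 23)


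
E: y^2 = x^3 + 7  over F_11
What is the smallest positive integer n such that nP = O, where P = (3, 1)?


Compute successive multiples of P until we hit O:
  1P = (3, 1)
  2P = (3, 10)
  3P = O

ord(P) = 3


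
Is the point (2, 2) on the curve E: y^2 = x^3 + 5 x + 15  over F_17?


Check whether y^2 = x^3 + 5 x + 15 (mod 17) for (x, y) = (2, 2).
LHS: y^2 = 2^2 mod 17 = 4
RHS: x^3 + 5 x + 15 = 2^3 + 5*2 + 15 mod 17 = 16
LHS != RHS

No, not on the curve


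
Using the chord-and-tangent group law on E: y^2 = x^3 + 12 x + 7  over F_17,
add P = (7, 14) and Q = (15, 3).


P != Q, so use the chord formula.
s = (y2 - y1) / (x2 - x1) = (6) / (8) mod 17 = 5
x3 = s^2 - x1 - x2 mod 17 = 5^2 - 7 - 15 = 3
y3 = s (x1 - x3) - y1 mod 17 = 5 * (7 - 3) - 14 = 6

P + Q = (3, 6)


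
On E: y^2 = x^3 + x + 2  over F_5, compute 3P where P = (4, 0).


k = 3 = 11_2 (binary, LSB first: 11)
Double-and-add from P = (4, 0):
  bit 0 = 1: acc = O + (4, 0) = (4, 0)
  bit 1 = 1: acc = (4, 0) + O = (4, 0)

3P = (4, 0)


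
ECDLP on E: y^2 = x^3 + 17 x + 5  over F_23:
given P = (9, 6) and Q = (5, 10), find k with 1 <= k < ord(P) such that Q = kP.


Enumerate multiples of P until we hit Q = (5, 10):
  1P = (9, 6)
  2P = (17, 20)
  3P = (13, 10)
  4P = (2, 1)
  5P = (5, 10)
Match found at i = 5.

k = 5


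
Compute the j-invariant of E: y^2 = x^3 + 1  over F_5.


Delta = -16(4 a^3 + 27 b^2) mod 5 = 3
-1728 * (4 a)^3 = -1728 * (4*0)^3 mod 5 = 0
j = 0 * 3^(-1) mod 5 = 0

j = 0 (mod 5)


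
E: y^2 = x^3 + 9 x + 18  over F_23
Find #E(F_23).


For each x in F_23, count y with y^2 = x^3 + 9 x + 18 mod 23:
  x = 0: RHS = 18, y in [8, 15]  -> 2 point(s)
  x = 3: RHS = 3, y in [7, 16]  -> 2 point(s)
  x = 4: RHS = 3, y in [7, 16]  -> 2 point(s)
  x = 5: RHS = 4, y in [2, 21]  -> 2 point(s)
  x = 6: RHS = 12, y in [9, 14]  -> 2 point(s)
  x = 8: RHS = 4, y in [2, 21]  -> 2 point(s)
  x = 9: RHS = 0, y in [0]  -> 1 point(s)
  x = 10: RHS = 4, y in [2, 21]  -> 2 point(s)
  x = 13: RHS = 9, y in [3, 20]  -> 2 point(s)
  x = 14: RHS = 13, y in [6, 17]  -> 2 point(s)
  x = 15: RHS = 9, y in [3, 20]  -> 2 point(s)
  x = 16: RHS = 3, y in [7, 16]  -> 2 point(s)
  x = 17: RHS = 1, y in [1, 22]  -> 2 point(s)
  x = 18: RHS = 9, y in [3, 20]  -> 2 point(s)
  x = 22: RHS = 8, y in [10, 13]  -> 2 point(s)
Affine points: 29. Add the point at infinity: total = 30.

#E(F_23) = 30


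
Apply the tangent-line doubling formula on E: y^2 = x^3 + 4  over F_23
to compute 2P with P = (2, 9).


Doubling: s = (3 x1^2 + a) / (2 y1)
s = (3*2^2 + 0) / (2*9) mod 23 = 16
x3 = s^2 - 2 x1 mod 23 = 16^2 - 2*2 = 22
y3 = s (x1 - x3) - y1 mod 23 = 16 * (2 - 22) - 9 = 16

2P = (22, 16)


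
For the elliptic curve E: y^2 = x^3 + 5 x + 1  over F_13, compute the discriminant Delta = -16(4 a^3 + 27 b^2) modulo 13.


4 a^3 + 27 b^2 = 4*5^3 + 27*1^2 = 500 + 27 = 527
Delta = -16 * (527) = -8432
Delta mod 13 = 5

Delta = 5 (mod 13)


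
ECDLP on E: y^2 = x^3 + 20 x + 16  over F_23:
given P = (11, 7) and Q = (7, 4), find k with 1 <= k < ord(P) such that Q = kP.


Enumerate multiples of P until we hit Q = (7, 4):
  1P = (11, 7)
  2P = (14, 21)
  3P = (7, 4)
Match found at i = 3.

k = 3


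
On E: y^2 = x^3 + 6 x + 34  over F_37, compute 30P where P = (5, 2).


k = 30 = 11110_2 (binary, LSB first: 01111)
Double-and-add from P = (5, 2):
  bit 0 = 0: acc unchanged = O
  bit 1 = 1: acc = O + (0, 16) = (0, 16)
  bit 2 = 1: acc = (0, 16) + (34, 10) = (7, 7)
  bit 3 = 1: acc = (7, 7) + (9, 22) = (31, 35)
  bit 4 = 1: acc = (31, 35) + (15, 13) = (27, 26)

30P = (27, 26)


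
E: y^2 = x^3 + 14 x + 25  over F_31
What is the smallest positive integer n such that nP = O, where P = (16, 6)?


Compute successive multiples of P until we hit O:
  1P = (16, 6)
  2P = (3, 30)
  3P = (0, 5)
  4P = (19, 19)
  5P = (1, 28)
  6P = (28, 24)
  7P = (28, 7)
  8P = (1, 3)
  ... (continuing to 13P)
  13P = O

ord(P) = 13


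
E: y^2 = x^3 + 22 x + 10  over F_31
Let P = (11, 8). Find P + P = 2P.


Doubling: s = (3 x1^2 + a) / (2 y1)
s = (3*11^2 + 22) / (2*8) mod 31 = 26
x3 = s^2 - 2 x1 mod 31 = 26^2 - 2*11 = 3
y3 = s (x1 - x3) - y1 mod 31 = 26 * (11 - 3) - 8 = 14

2P = (3, 14)


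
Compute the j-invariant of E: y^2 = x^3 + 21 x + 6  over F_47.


Delta = -16(4 a^3 + 27 b^2) mod 47 = 18
-1728 * (4 a)^3 = -1728 * (4*21)^3 mod 47 = 45
j = 45 * 18^(-1) mod 47 = 26

j = 26 (mod 47)


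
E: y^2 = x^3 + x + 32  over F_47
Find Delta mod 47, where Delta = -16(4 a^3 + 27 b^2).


4 a^3 + 27 b^2 = 4*1^3 + 27*32^2 = 4 + 27648 = 27652
Delta = -16 * (27652) = -442432
Delta mod 47 = 26

Delta = 26 (mod 47)


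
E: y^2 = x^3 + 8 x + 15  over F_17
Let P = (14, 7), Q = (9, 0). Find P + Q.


P != Q, so use the chord formula.
s = (y2 - y1) / (x2 - x1) = (10) / (12) mod 17 = 15
x3 = s^2 - x1 - x2 mod 17 = 15^2 - 14 - 9 = 15
y3 = s (x1 - x3) - y1 mod 17 = 15 * (14 - 15) - 7 = 12

P + Q = (15, 12)


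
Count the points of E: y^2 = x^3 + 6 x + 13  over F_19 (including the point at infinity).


For each x in F_19, count y with y^2 = x^3 + 6 x + 13 mod 19:
  x = 1: RHS = 1, y in [1, 18]  -> 2 point(s)
  x = 3: RHS = 1, y in [1, 18]  -> 2 point(s)
  x = 4: RHS = 6, y in [5, 14]  -> 2 point(s)
  x = 5: RHS = 16, y in [4, 15]  -> 2 point(s)
  x = 9: RHS = 17, y in [6, 13]  -> 2 point(s)
  x = 10: RHS = 9, y in [3, 16]  -> 2 point(s)
  x = 11: RHS = 4, y in [2, 17]  -> 2 point(s)
  x = 15: RHS = 1, y in [1, 18]  -> 2 point(s)
  x = 16: RHS = 6, y in [5, 14]  -> 2 point(s)
  x = 18: RHS = 6, y in [5, 14]  -> 2 point(s)
Affine points: 20. Add the point at infinity: total = 21.

#E(F_19) = 21


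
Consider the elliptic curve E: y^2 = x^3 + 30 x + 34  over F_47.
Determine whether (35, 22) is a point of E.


Check whether y^2 = x^3 + 30 x + 34 (mod 47) for (x, y) = (35, 22).
LHS: y^2 = 22^2 mod 47 = 14
RHS: x^3 + 30 x + 34 = 35^3 + 30*35 + 34 mod 47 = 14
LHS = RHS

Yes, on the curve


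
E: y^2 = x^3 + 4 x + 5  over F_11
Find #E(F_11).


For each x in F_11, count y with y^2 = x^3 + 4 x + 5 mod 11:
  x = 0: RHS = 5, y in [4, 7]  -> 2 point(s)
  x = 3: RHS = 0, y in [0]  -> 1 point(s)
  x = 6: RHS = 3, y in [5, 6]  -> 2 point(s)
  x = 9: RHS = 0, y in [0]  -> 1 point(s)
  x = 10: RHS = 0, y in [0]  -> 1 point(s)
Affine points: 7. Add the point at infinity: total = 8.

#E(F_11) = 8


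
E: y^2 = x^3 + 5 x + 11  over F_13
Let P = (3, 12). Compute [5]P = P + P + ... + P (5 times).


k = 5 = 101_2 (binary, LSB first: 101)
Double-and-add from P = (3, 12):
  bit 0 = 1: acc = O + (3, 12) = (3, 12)
  bit 1 = 0: acc unchanged = (3, 12)
  bit 2 = 1: acc = (3, 12) + (3, 12) = (3, 1)

5P = (3, 1)


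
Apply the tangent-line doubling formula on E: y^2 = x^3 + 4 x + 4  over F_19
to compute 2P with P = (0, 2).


Doubling: s = (3 x1^2 + a) / (2 y1)
s = (3*0^2 + 4) / (2*2) mod 19 = 1
x3 = s^2 - 2 x1 mod 19 = 1^2 - 2*0 = 1
y3 = s (x1 - x3) - y1 mod 19 = 1 * (0 - 1) - 2 = 16

2P = (1, 16)


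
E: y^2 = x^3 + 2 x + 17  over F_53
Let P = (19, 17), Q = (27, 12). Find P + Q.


P != Q, so use the chord formula.
s = (y2 - y1) / (x2 - x1) = (48) / (8) mod 53 = 6
x3 = s^2 - x1 - x2 mod 53 = 6^2 - 19 - 27 = 43
y3 = s (x1 - x3) - y1 mod 53 = 6 * (19 - 43) - 17 = 51

P + Q = (43, 51)


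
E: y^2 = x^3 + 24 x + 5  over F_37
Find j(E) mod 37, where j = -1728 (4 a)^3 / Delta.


Delta = -16(4 a^3 + 27 b^2) mod 37 = 12
-1728 * (4 a)^3 = -1728 * (4*24)^3 mod 37 = 23
j = 23 * 12^(-1) mod 37 = 5

j = 5 (mod 37)


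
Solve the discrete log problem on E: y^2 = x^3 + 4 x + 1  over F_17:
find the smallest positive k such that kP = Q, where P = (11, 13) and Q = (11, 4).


Enumerate multiples of P until we hit Q = (11, 4):
  1P = (11, 13)
  2P = (4, 8)
  3P = (15, 6)
  4P = (10, 15)
  5P = (0, 16)
  6P = (2, 0)
  7P = (0, 1)
  8P = (10, 2)
  9P = (15, 11)
  10P = (4, 9)
  11P = (11, 4)
Match found at i = 11.

k = 11


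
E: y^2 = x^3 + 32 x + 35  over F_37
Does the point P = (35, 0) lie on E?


Check whether y^2 = x^3 + 32 x + 35 (mod 37) for (x, y) = (35, 0).
LHS: y^2 = 0^2 mod 37 = 0
RHS: x^3 + 32 x + 35 = 35^3 + 32*35 + 35 mod 37 = 0
LHS = RHS

Yes, on the curve


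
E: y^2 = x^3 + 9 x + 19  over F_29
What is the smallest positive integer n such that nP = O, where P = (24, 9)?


Compute successive multiples of P until we hit O:
  1P = (24, 9)
  2P = (6, 17)
  3P = (6, 12)
  4P = (24, 20)
  5P = O

ord(P) = 5


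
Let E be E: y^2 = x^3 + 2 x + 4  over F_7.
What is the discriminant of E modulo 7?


4 a^3 + 27 b^2 = 4*2^3 + 27*4^2 = 32 + 432 = 464
Delta = -16 * (464) = -7424
Delta mod 7 = 3

Delta = 3 (mod 7)


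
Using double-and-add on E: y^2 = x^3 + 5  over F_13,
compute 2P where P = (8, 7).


k = 2 = 10_2 (binary, LSB first: 01)
Double-and-add from P = (8, 7):
  bit 0 = 0: acc unchanged = O
  bit 1 = 1: acc = O + (6, 0) = (6, 0)

2P = (6, 0)


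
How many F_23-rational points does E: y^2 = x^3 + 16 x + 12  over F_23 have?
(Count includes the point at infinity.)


For each x in F_23, count y with y^2 = x^3 + 16 x + 12 mod 23:
  x = 0: RHS = 12, y in [9, 14]  -> 2 point(s)
  x = 1: RHS = 6, y in [11, 12]  -> 2 point(s)
  x = 2: RHS = 6, y in [11, 12]  -> 2 point(s)
  x = 3: RHS = 18, y in [8, 15]  -> 2 point(s)
  x = 4: RHS = 2, y in [5, 18]  -> 2 point(s)
  x = 6: RHS = 2, y in [5, 18]  -> 2 point(s)
  x = 8: RHS = 8, y in [10, 13]  -> 2 point(s)
  x = 11: RHS = 1, y in [1, 22]  -> 2 point(s)
  x = 12: RHS = 0, y in [0]  -> 1 point(s)
  x = 13: RHS = 2, y in [5, 18]  -> 2 point(s)
  x = 14: RHS = 13, y in [6, 17]  -> 2 point(s)
  x = 15: RHS = 16, y in [4, 19]  -> 2 point(s)
  x = 20: RHS = 6, y in [11, 12]  -> 2 point(s)
  x = 21: RHS = 18, y in [8, 15]  -> 2 point(s)
  x = 22: RHS = 18, y in [8, 15]  -> 2 point(s)
Affine points: 29. Add the point at infinity: total = 30.

#E(F_23) = 30


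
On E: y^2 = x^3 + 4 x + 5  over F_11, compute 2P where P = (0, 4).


Doubling: s = (3 x1^2 + a) / (2 y1)
s = (3*0^2 + 4) / (2*4) mod 11 = 6
x3 = s^2 - 2 x1 mod 11 = 6^2 - 2*0 = 3
y3 = s (x1 - x3) - y1 mod 11 = 6 * (0 - 3) - 4 = 0

2P = (3, 0)


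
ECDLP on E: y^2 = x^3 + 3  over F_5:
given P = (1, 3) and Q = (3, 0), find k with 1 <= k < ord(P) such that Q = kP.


Enumerate multiples of P until we hit Q = (3, 0):
  1P = (1, 3)
  2P = (2, 4)
  3P = (3, 0)
Match found at i = 3.

k = 3


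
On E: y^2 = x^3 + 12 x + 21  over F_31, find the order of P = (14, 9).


Compute successive multiples of P until we hit O:
  1P = (14, 9)
  2P = (5, 12)
  3P = (19, 3)
  4P = (23, 8)
  5P = (12, 8)
  6P = (13, 7)
  7P = (8, 3)
  8P = (10, 26)
  ... (continuing to 32P)
  32P = O

ord(P) = 32


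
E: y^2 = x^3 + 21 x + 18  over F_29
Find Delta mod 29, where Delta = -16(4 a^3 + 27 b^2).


4 a^3 + 27 b^2 = 4*21^3 + 27*18^2 = 37044 + 8748 = 45792
Delta = -16 * (45792) = -732672
Delta mod 29 = 13

Delta = 13 (mod 29)


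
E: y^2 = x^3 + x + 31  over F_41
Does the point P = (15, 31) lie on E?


Check whether y^2 = x^3 + 1 x + 31 (mod 41) for (x, y) = (15, 31).
LHS: y^2 = 31^2 mod 41 = 18
RHS: x^3 + 1 x + 31 = 15^3 + 1*15 + 31 mod 41 = 18
LHS = RHS

Yes, on the curve


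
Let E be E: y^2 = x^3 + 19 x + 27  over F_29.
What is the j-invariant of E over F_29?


Delta = -16(4 a^3 + 27 b^2) mod 29 = 9
-1728 * (4 a)^3 = -1728 * (4*19)^3 mod 29 = 7
j = 7 * 9^(-1) mod 29 = 4

j = 4 (mod 29)


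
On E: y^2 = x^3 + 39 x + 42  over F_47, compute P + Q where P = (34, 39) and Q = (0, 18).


P != Q, so use the chord formula.
s = (y2 - y1) / (x2 - x1) = (26) / (13) mod 47 = 2
x3 = s^2 - x1 - x2 mod 47 = 2^2 - 34 - 0 = 17
y3 = s (x1 - x3) - y1 mod 47 = 2 * (34 - 17) - 39 = 42

P + Q = (17, 42)


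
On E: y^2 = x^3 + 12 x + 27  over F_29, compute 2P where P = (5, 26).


Doubling: s = (3 x1^2 + a) / (2 y1)
s = (3*5^2 + 12) / (2*26) mod 29 = 0
x3 = s^2 - 2 x1 mod 29 = 0^2 - 2*5 = 19
y3 = s (x1 - x3) - y1 mod 29 = 0 * (5 - 19) - 26 = 3

2P = (19, 3)


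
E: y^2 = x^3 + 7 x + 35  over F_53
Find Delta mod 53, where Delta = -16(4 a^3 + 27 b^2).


4 a^3 + 27 b^2 = 4*7^3 + 27*35^2 = 1372 + 33075 = 34447
Delta = -16 * (34447) = -551152
Delta mod 53 = 48

Delta = 48 (mod 53)


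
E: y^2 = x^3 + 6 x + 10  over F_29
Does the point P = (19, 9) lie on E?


Check whether y^2 = x^3 + 6 x + 10 (mod 29) for (x, y) = (19, 9).
LHS: y^2 = 9^2 mod 29 = 23
RHS: x^3 + 6 x + 10 = 19^3 + 6*19 + 10 mod 29 = 23
LHS = RHS

Yes, on the curve


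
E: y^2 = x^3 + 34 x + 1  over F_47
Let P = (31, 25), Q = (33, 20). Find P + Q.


P != Q, so use the chord formula.
s = (y2 - y1) / (x2 - x1) = (42) / (2) mod 47 = 21
x3 = s^2 - x1 - x2 mod 47 = 21^2 - 31 - 33 = 1
y3 = s (x1 - x3) - y1 mod 47 = 21 * (31 - 1) - 25 = 41

P + Q = (1, 41)


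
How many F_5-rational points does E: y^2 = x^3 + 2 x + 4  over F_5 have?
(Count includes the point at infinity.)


For each x in F_5, count y with y^2 = x^3 + 2 x + 4 mod 5:
  x = 0: RHS = 4, y in [2, 3]  -> 2 point(s)
  x = 2: RHS = 1, y in [1, 4]  -> 2 point(s)
  x = 4: RHS = 1, y in [1, 4]  -> 2 point(s)
Affine points: 6. Add the point at infinity: total = 7.

#E(F_5) = 7


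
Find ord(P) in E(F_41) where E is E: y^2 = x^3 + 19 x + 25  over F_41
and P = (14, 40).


Compute successive multiples of P until we hit O:
  1P = (14, 40)
  2P = (29, 23)
  3P = (35, 33)
  4P = (24, 18)
  5P = (39, 15)
  6P = (30, 17)
  7P = (13, 38)
  8P = (18, 34)
  ... (continuing to 26P)
  26P = O

ord(P) = 26


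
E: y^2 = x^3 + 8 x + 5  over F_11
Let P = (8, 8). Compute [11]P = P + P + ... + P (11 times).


k = 11 = 1011_2 (binary, LSB first: 1101)
Double-and-add from P = (8, 8):
  bit 0 = 1: acc = O + (8, 8) = (8, 8)
  bit 1 = 1: acc = (8, 8) + (0, 4) = (6, 4)
  bit 2 = 0: acc unchanged = (6, 4)
  bit 3 = 1: acc = (6, 4) + (9, 5) = (1, 5)

11P = (1, 5)


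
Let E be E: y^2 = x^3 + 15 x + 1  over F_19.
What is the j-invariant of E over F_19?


Delta = -16(4 a^3 + 27 b^2) mod 19 = 16
-1728 * (4 a)^3 = -1728 * (4*15)^3 mod 19 = 8
j = 8 * 16^(-1) mod 19 = 10

j = 10 (mod 19)


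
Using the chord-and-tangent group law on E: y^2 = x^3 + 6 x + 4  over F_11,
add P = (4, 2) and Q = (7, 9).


P != Q, so use the chord formula.
s = (y2 - y1) / (x2 - x1) = (7) / (3) mod 11 = 6
x3 = s^2 - x1 - x2 mod 11 = 6^2 - 4 - 7 = 3
y3 = s (x1 - x3) - y1 mod 11 = 6 * (4 - 3) - 2 = 4

P + Q = (3, 4)


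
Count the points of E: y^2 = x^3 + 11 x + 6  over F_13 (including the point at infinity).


For each x in F_13, count y with y^2 = x^3 + 11 x + 6 mod 13:
  x = 2: RHS = 10, y in [6, 7]  -> 2 point(s)
  x = 3: RHS = 1, y in [1, 12]  -> 2 point(s)
  x = 4: RHS = 10, y in [6, 7]  -> 2 point(s)
  x = 5: RHS = 4, y in [2, 11]  -> 2 point(s)
  x = 7: RHS = 10, y in [6, 7]  -> 2 point(s)
Affine points: 10. Add the point at infinity: total = 11.

#E(F_13) = 11


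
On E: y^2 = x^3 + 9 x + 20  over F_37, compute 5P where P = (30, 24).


k = 5 = 101_2 (binary, LSB first: 101)
Double-and-add from P = (30, 24):
  bit 0 = 1: acc = O + (30, 24) = (30, 24)
  bit 1 = 0: acc unchanged = (30, 24)
  bit 2 = 1: acc = (30, 24) + (36, 11) = (24, 0)

5P = (24, 0)


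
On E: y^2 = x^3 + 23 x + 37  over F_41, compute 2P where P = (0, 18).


Doubling: s = (3 x1^2 + a) / (2 y1)
s = (3*0^2 + 23) / (2*18) mod 41 = 20
x3 = s^2 - 2 x1 mod 41 = 20^2 - 2*0 = 31
y3 = s (x1 - x3) - y1 mod 41 = 20 * (0 - 31) - 18 = 18

2P = (31, 18)


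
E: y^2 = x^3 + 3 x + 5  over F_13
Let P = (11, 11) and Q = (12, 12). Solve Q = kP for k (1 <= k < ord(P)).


Enumerate multiples of P until we hit Q = (12, 12):
  1P = (11, 11)
  2P = (1, 10)
  3P = (4, 4)
  4P = (12, 1)
  5P = (12, 12)
Match found at i = 5.

k = 5


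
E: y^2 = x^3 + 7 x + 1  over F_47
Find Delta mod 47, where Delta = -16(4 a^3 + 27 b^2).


4 a^3 + 27 b^2 = 4*7^3 + 27*1^2 = 1372 + 27 = 1399
Delta = -16 * (1399) = -22384
Delta mod 47 = 35

Delta = 35 (mod 47)


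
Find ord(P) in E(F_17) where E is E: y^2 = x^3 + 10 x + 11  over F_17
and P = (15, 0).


Compute successive multiples of P until we hit O:
  1P = (15, 0)
  2P = O

ord(P) = 2


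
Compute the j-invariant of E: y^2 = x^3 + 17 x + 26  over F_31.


Delta = -16(4 a^3 + 27 b^2) mod 31 = 20
-1728 * (4 a)^3 = -1728 * (4*17)^3 mod 31 = 23
j = 23 * 20^(-1) mod 31 = 12

j = 12 (mod 31)


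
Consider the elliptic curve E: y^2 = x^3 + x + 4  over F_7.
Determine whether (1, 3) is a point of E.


Check whether y^2 = x^3 + 1 x + 4 (mod 7) for (x, y) = (1, 3).
LHS: y^2 = 3^2 mod 7 = 2
RHS: x^3 + 1 x + 4 = 1^3 + 1*1 + 4 mod 7 = 6
LHS != RHS

No, not on the curve


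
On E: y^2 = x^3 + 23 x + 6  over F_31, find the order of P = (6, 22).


Compute successive multiples of P until we hit O:
  1P = (6, 22)
  2P = (7, 18)
  3P = (3, 28)
  4P = (26, 18)
  5P = (4, 21)
  6P = (29, 13)
  7P = (21, 27)
  8P = (11, 28)
  ... (continuing to 24P)
  24P = O

ord(P) = 24


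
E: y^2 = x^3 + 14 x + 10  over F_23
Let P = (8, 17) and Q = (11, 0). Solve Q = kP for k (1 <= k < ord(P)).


Enumerate multiples of P until we hit Q = (11, 0):
  1P = (8, 17)
  2P = (11, 0)
Match found at i = 2.

k = 2


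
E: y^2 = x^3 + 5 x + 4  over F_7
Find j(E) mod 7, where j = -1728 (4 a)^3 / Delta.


Delta = -16(4 a^3 + 27 b^2) mod 7 = 5
-1728 * (4 a)^3 = -1728 * (4*5)^3 mod 7 = 6
j = 6 * 5^(-1) mod 7 = 4

j = 4 (mod 7)


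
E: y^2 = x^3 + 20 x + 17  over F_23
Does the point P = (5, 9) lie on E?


Check whether y^2 = x^3 + 20 x + 17 (mod 23) for (x, y) = (5, 9).
LHS: y^2 = 9^2 mod 23 = 12
RHS: x^3 + 20 x + 17 = 5^3 + 20*5 + 17 mod 23 = 12
LHS = RHS

Yes, on the curve


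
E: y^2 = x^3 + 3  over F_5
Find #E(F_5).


For each x in F_5, count y with y^2 = x^3 + 0 x + 3 mod 5:
  x = 1: RHS = 4, y in [2, 3]  -> 2 point(s)
  x = 2: RHS = 1, y in [1, 4]  -> 2 point(s)
  x = 3: RHS = 0, y in [0]  -> 1 point(s)
Affine points: 5. Add the point at infinity: total = 6.

#E(F_5) = 6


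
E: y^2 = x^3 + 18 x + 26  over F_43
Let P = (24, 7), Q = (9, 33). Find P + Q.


P != Q, so use the chord formula.
s = (y2 - y1) / (x2 - x1) = (26) / (28) mod 43 = 4
x3 = s^2 - x1 - x2 mod 43 = 4^2 - 24 - 9 = 26
y3 = s (x1 - x3) - y1 mod 43 = 4 * (24 - 26) - 7 = 28

P + Q = (26, 28)


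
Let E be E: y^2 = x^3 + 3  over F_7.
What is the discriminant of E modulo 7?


4 a^3 + 27 b^2 = 4*0^3 + 27*3^2 = 0 + 243 = 243
Delta = -16 * (243) = -3888
Delta mod 7 = 4

Delta = 4 (mod 7)


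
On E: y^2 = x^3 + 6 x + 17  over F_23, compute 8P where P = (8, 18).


k = 8 = 1000_2 (binary, LSB first: 0001)
Double-and-add from P = (8, 18):
  bit 0 = 0: acc unchanged = O
  bit 1 = 0: acc unchanged = O
  bit 2 = 0: acc unchanged = O
  bit 3 = 1: acc = O + (1, 22) = (1, 22)

8P = (1, 22)


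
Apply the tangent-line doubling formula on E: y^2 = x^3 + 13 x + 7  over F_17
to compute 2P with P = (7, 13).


Doubling: s = (3 x1^2 + a) / (2 y1)
s = (3*7^2 + 13) / (2*13) mod 17 = 14
x3 = s^2 - 2 x1 mod 17 = 14^2 - 2*7 = 12
y3 = s (x1 - x3) - y1 mod 17 = 14 * (7 - 12) - 13 = 2

2P = (12, 2)


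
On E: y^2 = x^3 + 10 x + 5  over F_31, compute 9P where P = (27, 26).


k = 9 = 1001_2 (binary, LSB first: 1001)
Double-and-add from P = (27, 26):
  bit 0 = 1: acc = O + (27, 26) = (27, 26)
  bit 1 = 0: acc unchanged = (27, 26)
  bit 2 = 0: acc unchanged = (27, 26)
  bit 3 = 1: acc = (27, 26) + (11, 12) = (2, 23)

9P = (2, 23)


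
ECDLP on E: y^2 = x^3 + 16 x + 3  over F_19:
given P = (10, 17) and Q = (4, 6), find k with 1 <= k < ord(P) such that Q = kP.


Enumerate multiples of P until we hit Q = (4, 6):
  1P = (10, 17)
  2P = (8, 15)
  3P = (2, 10)
  4P = (14, 8)
  5P = (6, 12)
  6P = (1, 18)
  7P = (12, 17)
  8P = (16, 2)
  9P = (4, 6)
Match found at i = 9.

k = 9


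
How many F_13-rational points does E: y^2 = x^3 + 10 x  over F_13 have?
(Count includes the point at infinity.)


For each x in F_13, count y with y^2 = x^3 + 10 x + 0 mod 13:
  x = 0: RHS = 0, y in [0]  -> 1 point(s)
  x = 4: RHS = 0, y in [0]  -> 1 point(s)
  x = 6: RHS = 3, y in [4, 9]  -> 2 point(s)
  x = 7: RHS = 10, y in [6, 7]  -> 2 point(s)
  x = 9: RHS = 0, y in [0]  -> 1 point(s)
Affine points: 7. Add the point at infinity: total = 8.

#E(F_13) = 8


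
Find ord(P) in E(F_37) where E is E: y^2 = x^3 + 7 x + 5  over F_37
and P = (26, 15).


Compute successive multiples of P until we hit O:
  1P = (26, 15)
  2P = (22, 22)
  3P = (36, 21)
  4P = (2, 29)
  5P = (6, 35)
  6P = (6, 2)
  7P = (2, 8)
  8P = (36, 16)
  ... (continuing to 11P)
  11P = O

ord(P) = 11


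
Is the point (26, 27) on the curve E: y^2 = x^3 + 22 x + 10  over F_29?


Check whether y^2 = x^3 + 22 x + 10 (mod 29) for (x, y) = (26, 27).
LHS: y^2 = 27^2 mod 29 = 4
RHS: x^3 + 22 x + 10 = 26^3 + 22*26 + 10 mod 29 = 4
LHS = RHS

Yes, on the curve


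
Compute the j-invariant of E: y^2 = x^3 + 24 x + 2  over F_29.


Delta = -16(4 a^3 + 27 b^2) mod 29 = 8
-1728 * (4 a)^3 = -1728 * (4*24)^3 mod 29 = 19
j = 19 * 8^(-1) mod 29 = 6

j = 6 (mod 29)


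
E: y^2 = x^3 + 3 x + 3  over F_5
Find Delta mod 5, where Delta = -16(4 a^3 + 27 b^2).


4 a^3 + 27 b^2 = 4*3^3 + 27*3^2 = 108 + 243 = 351
Delta = -16 * (351) = -5616
Delta mod 5 = 4

Delta = 4 (mod 5)


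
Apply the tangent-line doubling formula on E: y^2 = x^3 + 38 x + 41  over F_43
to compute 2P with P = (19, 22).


Doubling: s = (3 x1^2 + a) / (2 y1)
s = (3*19^2 + 38) / (2*22) mod 43 = 3
x3 = s^2 - 2 x1 mod 43 = 3^2 - 2*19 = 14
y3 = s (x1 - x3) - y1 mod 43 = 3 * (19 - 14) - 22 = 36

2P = (14, 36)
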